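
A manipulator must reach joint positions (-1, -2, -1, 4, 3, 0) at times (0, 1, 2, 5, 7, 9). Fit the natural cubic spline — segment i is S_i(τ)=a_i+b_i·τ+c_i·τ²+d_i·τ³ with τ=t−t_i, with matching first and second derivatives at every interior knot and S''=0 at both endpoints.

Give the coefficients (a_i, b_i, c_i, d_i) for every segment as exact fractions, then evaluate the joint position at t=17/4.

  seg 0: a=-1 b=-415/282 c=0 d=133/282
  seg 1: a=-2 b=-8/141 c=133/94 d=-101/282
  seg 2: a=-1 b=479/282 c=16/47 d=-11/94
  seg 3: a=4 b=82/141 c=-67/94 d=97/1128
  seg 4: a=3 b=-349/282 c=-37/188 d=37/1128
S(17/4) = 19325/6016

Δ: Δ0=-1, Δ1=1, Δ2=5/3, Δ3=-1/2, Δ4=-3/2
row 1: diag=4, rhs=12; c'=1/4, d'=3
row 2: denom=8−1·1/4=31/4; d'=(4−1·3)/(31/4)=4/31
row 3: denom=10−3·12/31=274/31; d'=(-13−3·4/31)/(274/31)=-415/274
row 4: denom=8−2·31/137=1034/137; d'=(-6−2·-415/274)/(1034/137)=-37/94
back: M4=-37/94
back: M3=-415/274−31/137·-37/94=-67/47
back: M2=4/31−12/31·-67/47=32/47
back: M1=3−1/4·32/47=133/47
M: M0=0, M1=133/47, M2=32/47, M3=-67/47, M4=-37/94, M5=0
seg 0: a=-1, c=M0/2=0, d=(M1−M0)/(6·1)=133/282, b=Δ0−h0·(2M0+M1)/6=-415/282
seg 1: a=-2, c=M1/2=133/94, d=(M2−M1)/(6·1)=-101/282, b=Δ1−h1·(2M1+M2)/6=-8/141
seg 2: a=-1, c=M2/2=16/47, d=(M3−M2)/(6·3)=-11/94, b=Δ2−h2·(2M2+M3)/6=479/282
seg 3: a=4, c=M3/2=-67/94, d=(M4−M3)/(6·2)=97/1128, b=Δ3−h3·(2M3+M4)/6=82/141
seg 4: a=3, c=M4/2=-37/188, d=(M5−M4)/(6·2)=37/1128, b=Δ4−h4·(2M4+M5)/6=-349/282
t_q=17/4 → seg 2, τ=9/4; S=-1+479/282·τ+16/47·τ²+-11/94·τ³=19325/6016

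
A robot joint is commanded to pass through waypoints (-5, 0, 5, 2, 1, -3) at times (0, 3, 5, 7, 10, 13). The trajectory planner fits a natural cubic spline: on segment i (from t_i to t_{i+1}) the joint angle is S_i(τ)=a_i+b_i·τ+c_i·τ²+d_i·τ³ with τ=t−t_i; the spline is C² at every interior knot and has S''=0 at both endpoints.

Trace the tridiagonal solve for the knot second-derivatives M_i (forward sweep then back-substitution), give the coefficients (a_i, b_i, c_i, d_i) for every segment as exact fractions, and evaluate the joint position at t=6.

Δ: Δ0=5/3, Δ1=5/2, Δ2=-3/2, Δ3=-1/3, Δ4=-4/3
row 1: diag=10, rhs=5; c'=1/5, d'=1/2
row 2: denom=8−2·1/5=38/5; d'=(-24−2·1/2)/(38/5)=-125/38
row 3: denom=10−2·5/19=180/19; d'=(7−2·-125/38)/(180/19)=43/30
row 4: denom=12−3·19/60=221/20; d'=(-6−3·43/30)/(221/20)=-206/221
back: M4=-206/221
back: M3=43/30−19/60·-206/221=382/221
back: M2=-125/38−5/19·382/221=-1655/442
back: M1=1/2−1/5·-1655/442=276/221
M: M0=0, M1=276/221, M2=-1655/442, M3=382/221, M4=-206/221, M5=0
seg 0: a=-5, c=M0/2=0, d=(M1−M0)/(6·3)=46/663, b=Δ0−h0·(2M0+M1)/6=691/663
seg 1: a=0, c=M1/2=138/221, d=(M2−M1)/(6·2)=-2207/5304, b=Δ1−h1·(2M1+M2)/6=1933/663
seg 2: a=5, c=M2/2=-1655/884, d=(M3−M2)/(6·2)=2419/5304, b=Δ2−h2·(2M2+M3)/6=557/1326
seg 3: a=2, c=M3/2=191/221, d=(M4−M3)/(6·3)=-98/663, b=Δ3−h3·(2M3+M4)/6=-1058/663
seg 4: a=1, c=M4/2=-103/221, d=(M5−M4)/(6·3)=103/1989, b=Δ4−h4·(2M4+M5)/6=-266/663
t_q=6 → seg 2, τ=1; S=5+557/1326·τ+-1655/884·τ²+2419/5304·τ³=7079/1768

  seg 0: a=-5 b=691/663 c=0 d=46/663
  seg 1: a=0 b=1933/663 c=138/221 d=-2207/5304
  seg 2: a=5 b=557/1326 c=-1655/884 d=2419/5304
  seg 3: a=2 b=-1058/663 c=191/221 d=-98/663
  seg 4: a=1 b=-266/663 c=-103/221 d=103/1989
S(6) = 7079/1768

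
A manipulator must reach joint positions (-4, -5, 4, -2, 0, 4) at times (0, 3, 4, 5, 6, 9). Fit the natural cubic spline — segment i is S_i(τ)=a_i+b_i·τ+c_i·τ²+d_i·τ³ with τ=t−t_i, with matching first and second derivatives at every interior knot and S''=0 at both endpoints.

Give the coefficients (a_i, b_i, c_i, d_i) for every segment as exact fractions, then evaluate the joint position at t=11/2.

Δ: Δ0=-1/3, Δ1=9, Δ2=-6, Δ3=2, Δ4=4/3
row 1: diag=8, rhs=56; c'=1/8, d'=7
row 2: denom=4−1·1/8=31/8; d'=(-90−1·7)/(31/8)=-776/31
row 3: denom=4−1·8/31=116/31; d'=(48−1·-776/31)/(116/31)=566/29
row 4: denom=8−1·31/116=897/116; d'=(-4−1·566/29)/(897/116)=-2728/897
back: M4=-2728/897
back: M3=566/29−31/116·-2728/897=18236/897
back: M2=-776/31−8/31·18236/897=-27160/897
back: M1=7−1/8·-27160/897=9674/897
M: M0=0, M1=9674/897, M2=-27160/897, M3=18236/897, M4=-2728/897, M5=0
seg 0: a=-4, c=M0/2=0, d=(M1−M0)/(6·3)=4837/8073, b=Δ0−h0·(2M0+M1)/6=-1712/299
seg 1: a=-5, c=M1/2=4837/897, d=(M2−M1)/(6·1)=-6139/897, b=Δ1−h1·(2M1+M2)/6=3125/299
seg 2: a=4, c=M2/2=-13580/897, d=(M3−M2)/(6·1)=194/23, b=Δ2−h2·(2M2+M3)/6=632/897
seg 3: a=-2, c=M3/2=9118/897, d=(M4−M3)/(6·1)=-3494/897, b=Δ3−h3·(2M3+M4)/6=-3830/897
seg 4: a=0, c=M4/2=-1364/897, d=(M5−M4)/(6·3)=1364/8073, b=Δ4−h4·(2M4+M5)/6=1308/299
t_q=11/2 → seg 3, τ=1/2; S=-2+-3830/897·τ+9118/897·τ²+-3494/897·τ³=-7465/3588

  seg 0: a=-4 b=-1712/299 c=0 d=4837/8073
  seg 1: a=-5 b=3125/299 c=4837/897 d=-6139/897
  seg 2: a=4 b=632/897 c=-13580/897 d=194/23
  seg 3: a=-2 b=-3830/897 c=9118/897 d=-3494/897
  seg 4: a=0 b=1308/299 c=-1364/897 d=1364/8073
S(11/2) = -7465/3588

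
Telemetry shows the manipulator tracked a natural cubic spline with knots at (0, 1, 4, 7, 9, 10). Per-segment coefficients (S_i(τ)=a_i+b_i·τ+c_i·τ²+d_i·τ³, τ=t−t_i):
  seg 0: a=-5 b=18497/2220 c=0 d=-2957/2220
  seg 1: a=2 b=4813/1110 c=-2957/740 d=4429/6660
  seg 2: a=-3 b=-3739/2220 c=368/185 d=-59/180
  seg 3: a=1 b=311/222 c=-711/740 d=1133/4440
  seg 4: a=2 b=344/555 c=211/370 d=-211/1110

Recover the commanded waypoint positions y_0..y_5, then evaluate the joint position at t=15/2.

y_0 = S_0(0) = a_0 = -5
y_1 = S_1(0) = a_1 = 2
y_2 = S_2(0) = a_2 = -3
y_3 = S_3(0) = a_3 = 1
y_4 = S_4(0) = a_4 = 2
y_5 = S_4(1) = 3
t_q=15/2 is in segment 3 (τ=1/2); S_3(τ)=17667/11840

y_0=-5 y_1=2 y_2=-3 y_3=1 y_4=2 y_5=3
S(15/2) = 17667/11840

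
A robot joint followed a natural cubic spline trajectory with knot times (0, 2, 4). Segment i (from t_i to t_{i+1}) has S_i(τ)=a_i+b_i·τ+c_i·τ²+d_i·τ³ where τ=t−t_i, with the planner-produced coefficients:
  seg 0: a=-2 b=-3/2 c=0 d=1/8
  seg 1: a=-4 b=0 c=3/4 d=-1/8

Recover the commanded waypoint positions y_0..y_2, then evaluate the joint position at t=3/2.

y_0 = S_0(0) = a_0 = -2
y_1 = S_1(0) = a_1 = -4
y_2 = S_1(2) = -2
t_q=3/2 is in segment 0 (τ=3/2); S_0(τ)=-245/64

y_0=-2 y_1=-4 y_2=-2
S(3/2) = -245/64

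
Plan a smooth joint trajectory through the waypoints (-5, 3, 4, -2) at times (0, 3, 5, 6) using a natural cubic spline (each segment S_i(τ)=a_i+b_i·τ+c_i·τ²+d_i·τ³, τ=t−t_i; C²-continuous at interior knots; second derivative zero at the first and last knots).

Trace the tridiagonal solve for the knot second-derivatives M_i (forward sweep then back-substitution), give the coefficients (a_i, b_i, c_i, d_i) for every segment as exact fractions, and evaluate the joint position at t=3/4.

Δ: Δ0=8/3, Δ1=1/2, Δ2=-6
row 1: diag=10, rhs=-13; c'=1/5, d'=-13/10
row 2: denom=6−2·1/5=28/5; d'=(-39−2·-13/10)/(28/5)=-13/2
back: M2=-13/2
back: M1=-13/10−1/5·-13/2=0
M: M0=0, M1=0, M2=-13/2, M3=0
seg 0: a=-5, c=M0/2=0, d=(M1−M0)/(6·3)=0, b=Δ0−h0·(2M0+M1)/6=8/3
seg 1: a=3, c=M1/2=0, d=(M2−M1)/(6·2)=-13/24, b=Δ1−h1·(2M1+M2)/6=8/3
seg 2: a=4, c=M2/2=-13/4, d=(M3−M2)/(6·1)=13/12, b=Δ2−h2·(2M2+M3)/6=-23/6
t_q=3/4 → seg 0, τ=3/4; S=-5+8/3·τ+0·τ²+0·τ³=-3

  seg 0: a=-5 b=8/3 c=0 d=0
  seg 1: a=3 b=8/3 c=0 d=-13/24
  seg 2: a=4 b=-23/6 c=-13/4 d=13/12
S(3/4) = -3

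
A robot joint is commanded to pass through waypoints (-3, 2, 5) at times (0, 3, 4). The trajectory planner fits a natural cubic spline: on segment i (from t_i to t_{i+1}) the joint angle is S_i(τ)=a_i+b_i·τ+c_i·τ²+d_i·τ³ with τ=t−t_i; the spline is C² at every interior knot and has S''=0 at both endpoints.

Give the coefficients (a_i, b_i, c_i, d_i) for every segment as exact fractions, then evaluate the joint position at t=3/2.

Δ: Δ0=5/3, Δ1=3
row 1: diag=8, rhs=8; c'=1/8, d'=1
back: M1=1
M: M0=0, M1=1, M2=0
seg 0: a=-3, c=M0/2=0, d=(M1−M0)/(6·3)=1/18, b=Δ0−h0·(2M0+M1)/6=7/6
seg 1: a=2, c=M1/2=1/2, d=(M2−M1)/(6·1)=-1/6, b=Δ1−h1·(2M1+M2)/6=8/3
t_q=3/2 → seg 0, τ=3/2; S=-3+7/6·τ+0·τ²+1/18·τ³=-17/16

  seg 0: a=-3 b=7/6 c=0 d=1/18
  seg 1: a=2 b=8/3 c=1/2 d=-1/6
S(3/2) = -17/16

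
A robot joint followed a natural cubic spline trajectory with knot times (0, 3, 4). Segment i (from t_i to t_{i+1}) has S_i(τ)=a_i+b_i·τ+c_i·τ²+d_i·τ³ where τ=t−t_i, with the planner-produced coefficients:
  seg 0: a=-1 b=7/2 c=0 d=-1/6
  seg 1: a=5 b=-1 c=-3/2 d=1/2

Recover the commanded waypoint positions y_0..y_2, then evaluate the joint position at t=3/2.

y_0=-1 y_1=5 y_2=3
S(3/2) = 59/16

y_0 = S_0(0) = a_0 = -1
y_1 = S_1(0) = a_1 = 5
y_2 = S_1(1) = 3
t_q=3/2 is in segment 0 (τ=3/2); S_0(τ)=59/16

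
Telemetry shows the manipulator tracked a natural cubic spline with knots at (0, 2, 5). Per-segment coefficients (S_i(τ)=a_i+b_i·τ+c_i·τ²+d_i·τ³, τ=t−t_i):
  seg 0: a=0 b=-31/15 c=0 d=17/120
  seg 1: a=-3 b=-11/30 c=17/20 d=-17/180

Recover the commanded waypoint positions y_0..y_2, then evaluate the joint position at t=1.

y_0 = S_0(0) = a_0 = 0
y_1 = S_1(0) = a_1 = -3
y_2 = S_1(3) = 1
t_q=1 is in segment 0 (τ=1); S_0(τ)=-77/40

y_0=0 y_1=-3 y_2=1
S(1) = -77/40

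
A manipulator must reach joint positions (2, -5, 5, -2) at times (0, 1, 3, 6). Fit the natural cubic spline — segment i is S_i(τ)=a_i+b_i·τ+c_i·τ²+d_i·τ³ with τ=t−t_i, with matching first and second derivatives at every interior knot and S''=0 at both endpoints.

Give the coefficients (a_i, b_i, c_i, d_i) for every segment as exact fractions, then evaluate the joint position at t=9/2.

Δ: Δ0=-7, Δ1=5, Δ2=-7/3
row 1: diag=6, rhs=72; c'=1/3, d'=12
row 2: denom=10−2·1/3=28/3; d'=(-44−2·12)/(28/3)=-51/7
back: M2=-51/7
back: M1=12−1/3·-51/7=101/7
M: M0=0, M1=101/7, M2=-51/7, M3=0
seg 0: a=2, c=M0/2=0, d=(M1−M0)/(6·1)=101/42, b=Δ0−h0·(2M0+M1)/6=-395/42
seg 1: a=-5, c=M1/2=101/14, d=(M2−M1)/(6·2)=-38/21, b=Δ1−h1·(2M1+M2)/6=-46/21
seg 2: a=5, c=M2/2=-51/14, d=(M3−M2)/(6·3)=17/42, b=Δ2−h2·(2M2+M3)/6=104/21
t_q=9/2 → seg 2, τ=3/2; S=5+104/21·τ+-51/14·τ²+17/42·τ³=627/112

  seg 0: a=2 b=-395/42 c=0 d=101/42
  seg 1: a=-5 b=-46/21 c=101/14 d=-38/21
  seg 2: a=5 b=104/21 c=-51/14 d=17/42
S(9/2) = 627/112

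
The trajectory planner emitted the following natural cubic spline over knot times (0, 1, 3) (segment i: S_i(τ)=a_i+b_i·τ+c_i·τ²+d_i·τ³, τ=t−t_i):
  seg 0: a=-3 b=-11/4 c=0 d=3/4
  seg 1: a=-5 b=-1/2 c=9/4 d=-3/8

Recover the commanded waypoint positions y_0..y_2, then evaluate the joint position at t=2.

y_0 = S_0(0) = a_0 = -3
y_1 = S_1(0) = a_1 = -5
y_2 = S_1(2) = 0
t_q=2 is in segment 1 (τ=1); S_1(τ)=-29/8

y_0=-3 y_1=-5 y_2=0
S(2) = -29/8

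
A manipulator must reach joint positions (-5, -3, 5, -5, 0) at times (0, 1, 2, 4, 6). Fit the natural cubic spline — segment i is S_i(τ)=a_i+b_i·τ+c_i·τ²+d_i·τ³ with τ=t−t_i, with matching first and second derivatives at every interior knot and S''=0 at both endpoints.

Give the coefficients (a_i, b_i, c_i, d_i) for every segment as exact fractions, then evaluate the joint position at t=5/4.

  seg 0: a=-5 b=-47/168 c=0 d=383/168
  seg 1: a=-3 b=551/84 c=383/56 d=-907/168
  seg 2: a=5 b=97/24 c=-131/14 d=1625/672
  seg 3: a=-5 b=-367/84 c=577/112 d=-577/672
S(5/4) = -3645/3584

Δ: Δ0=2, Δ1=8, Δ2=-5, Δ3=5/2
row 1: diag=4, rhs=36; c'=1/4, d'=9
row 2: denom=6−1·1/4=23/4; d'=(-78−1·9)/(23/4)=-348/23
row 3: denom=8−2·8/23=168/23; d'=(45−2·-348/23)/(168/23)=577/56
back: M3=577/56
back: M2=-348/23−8/23·577/56=-131/7
back: M1=9−1/4·-131/7=383/28
M: M0=0, M1=383/28, M2=-131/7, M3=577/56, M4=0
seg 0: a=-5, c=M0/2=0, d=(M1−M0)/(6·1)=383/168, b=Δ0−h0·(2M0+M1)/6=-47/168
seg 1: a=-3, c=M1/2=383/56, d=(M2−M1)/(6·1)=-907/168, b=Δ1−h1·(2M1+M2)/6=551/84
seg 2: a=5, c=M2/2=-131/14, d=(M3−M2)/(6·2)=1625/672, b=Δ2−h2·(2M2+M3)/6=97/24
seg 3: a=-5, c=M3/2=577/112, d=(M4−M3)/(6·2)=-577/672, b=Δ3−h3·(2M3+M4)/6=-367/84
t_q=5/4 → seg 1, τ=1/4; S=-3+551/84·τ+383/56·τ²+-907/168·τ³=-3645/3584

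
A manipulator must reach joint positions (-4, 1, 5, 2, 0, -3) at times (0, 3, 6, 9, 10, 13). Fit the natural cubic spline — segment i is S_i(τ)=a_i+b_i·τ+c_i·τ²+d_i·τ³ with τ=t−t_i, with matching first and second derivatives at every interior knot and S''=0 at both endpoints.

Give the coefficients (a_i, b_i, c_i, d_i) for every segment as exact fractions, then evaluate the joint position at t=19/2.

Δ: Δ0=5/3, Δ1=4/3, Δ2=-1, Δ3=-2, Δ4=-1
row 1: diag=12, rhs=-2; c'=1/4, d'=-1/6
row 2: denom=12−3·1/4=45/4; d'=(-14−3·-1/6)/(45/4)=-6/5
row 3: denom=8−3·4/15=36/5; d'=(-6−3·-6/5)/(36/5)=-1/3
row 4: denom=8−1·5/36=283/36; d'=(6−1·-1/3)/(283/36)=228/283
back: M4=228/283
back: M3=-1/3−5/36·228/283=-126/283
back: M2=-6/5−4/15·-126/283=-306/283
back: M1=-1/6−1/4·-306/283=88/849
M: M0=0, M1=88/849, M2=-306/283, M3=-126/283, M4=228/283, M5=0
seg 0: a=-4, c=M0/2=0, d=(M1−M0)/(6·3)=44/7641, b=Δ0−h0·(2M0+M1)/6=457/283
seg 1: a=1, c=M1/2=44/849, d=(M2−M1)/(6·3)=-503/7641, b=Δ1−h1·(2M1+M2)/6=501/283
seg 2: a=5, c=M2/2=-153/283, d=(M3−M2)/(6·3)=10/283, b=Δ2−h2·(2M2+M3)/6=86/283
seg 3: a=2, c=M3/2=-63/283, d=(M4−M3)/(6·1)=59/283, b=Δ3−h3·(2M3+M4)/6=-562/283
seg 4: a=0, c=M4/2=114/283, d=(M5−M4)/(6·3)=-38/849, b=Δ4−h4·(2M4+M5)/6=-511/283
t_q=19/2 → seg 3, τ=1/2; S=2+-562/283·τ+-63/283·τ²+59/283·τ³=2213/2264

  seg 0: a=-4 b=457/283 c=0 d=44/7641
  seg 1: a=1 b=501/283 c=44/849 d=-503/7641
  seg 2: a=5 b=86/283 c=-153/283 d=10/283
  seg 3: a=2 b=-562/283 c=-63/283 d=59/283
  seg 4: a=0 b=-511/283 c=114/283 d=-38/849
S(19/2) = 2213/2264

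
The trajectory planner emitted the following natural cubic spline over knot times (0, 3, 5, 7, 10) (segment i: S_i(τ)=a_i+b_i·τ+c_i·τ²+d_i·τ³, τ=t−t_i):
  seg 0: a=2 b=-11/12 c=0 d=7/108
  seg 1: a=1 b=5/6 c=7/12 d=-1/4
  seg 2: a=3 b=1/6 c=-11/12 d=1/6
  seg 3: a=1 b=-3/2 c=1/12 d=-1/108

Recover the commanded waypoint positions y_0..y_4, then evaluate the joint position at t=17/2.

y_0 = S_0(0) = a_0 = 2
y_1 = S_1(0) = a_1 = 1
y_2 = S_2(0) = a_2 = 3
y_3 = S_3(0) = a_3 = 1
y_4 = S_3(3) = -3
t_q=17/2 is in segment 3 (τ=3/2); S_3(τ)=-35/32

y_0=2 y_1=1 y_2=3 y_3=1 y_4=-3
S(17/2) = -35/32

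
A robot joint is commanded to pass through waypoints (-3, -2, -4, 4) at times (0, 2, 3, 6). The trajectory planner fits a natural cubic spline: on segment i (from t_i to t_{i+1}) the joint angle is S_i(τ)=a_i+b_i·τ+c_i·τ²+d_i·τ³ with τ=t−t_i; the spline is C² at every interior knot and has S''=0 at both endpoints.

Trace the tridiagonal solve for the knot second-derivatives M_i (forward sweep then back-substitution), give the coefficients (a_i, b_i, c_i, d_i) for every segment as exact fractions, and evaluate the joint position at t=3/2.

  seg 0: a=-3 b=437/282 c=0 d=-37/141
  seg 1: a=-2 b=-451/282 c=-74/47 d=331/282
  seg 2: a=-4 b=-173/141 c=183/94 d=-61/282
S(3/2) = -587/376

Δ: Δ0=1/2, Δ1=-2, Δ2=8/3
row 1: diag=6, rhs=-15; c'=1/6, d'=-5/2
row 2: denom=8−1·1/6=47/6; d'=(28−1·-5/2)/(47/6)=183/47
back: M2=183/47
back: M1=-5/2−1/6·183/47=-148/47
M: M0=0, M1=-148/47, M2=183/47, M3=0
seg 0: a=-3, c=M0/2=0, d=(M1−M0)/(6·2)=-37/141, b=Δ0−h0·(2M0+M1)/6=437/282
seg 1: a=-2, c=M1/2=-74/47, d=(M2−M1)/(6·1)=331/282, b=Δ1−h1·(2M1+M2)/6=-451/282
seg 2: a=-4, c=M2/2=183/94, d=(M3−M2)/(6·3)=-61/282, b=Δ2−h2·(2M2+M3)/6=-173/141
t_q=3/2 → seg 0, τ=3/2; S=-3+437/282·τ+0·τ²+-37/141·τ³=-587/376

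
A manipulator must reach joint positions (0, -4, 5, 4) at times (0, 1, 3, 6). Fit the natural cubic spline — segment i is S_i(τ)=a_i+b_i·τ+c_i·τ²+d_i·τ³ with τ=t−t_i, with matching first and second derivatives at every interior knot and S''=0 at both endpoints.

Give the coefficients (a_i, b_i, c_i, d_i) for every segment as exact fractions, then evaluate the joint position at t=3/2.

Δ: Δ0=-4, Δ1=9/2, Δ2=-1/3
row 1: diag=6, rhs=51; c'=1/3, d'=17/2
row 2: denom=10−2·1/3=28/3; d'=(-29−2·17/2)/(28/3)=-69/14
back: M2=-69/14
back: M1=17/2−1/3·-69/14=71/7
M: M0=0, M1=71/7, M2=-69/14, M3=0
seg 0: a=0, c=M0/2=0, d=(M1−M0)/(6·1)=71/42, b=Δ0−h0·(2M0+M1)/6=-239/42
seg 1: a=-4, c=M1/2=71/14, d=(M2−M1)/(6·2)=-211/168, b=Δ1−h1·(2M1+M2)/6=-13/21
seg 2: a=5, c=M2/2=-69/28, d=(M3−M2)/(6·3)=23/84, b=Δ2−h2·(2M2+M3)/6=193/42
t_q=3/2 → seg 1, τ=1/2; S=-4+-13/21·τ+71/14·τ²+-211/168·τ³=-1433/448

  seg 0: a=0 b=-239/42 c=0 d=71/42
  seg 1: a=-4 b=-13/21 c=71/14 d=-211/168
  seg 2: a=5 b=193/42 c=-69/28 d=23/84
S(3/2) = -1433/448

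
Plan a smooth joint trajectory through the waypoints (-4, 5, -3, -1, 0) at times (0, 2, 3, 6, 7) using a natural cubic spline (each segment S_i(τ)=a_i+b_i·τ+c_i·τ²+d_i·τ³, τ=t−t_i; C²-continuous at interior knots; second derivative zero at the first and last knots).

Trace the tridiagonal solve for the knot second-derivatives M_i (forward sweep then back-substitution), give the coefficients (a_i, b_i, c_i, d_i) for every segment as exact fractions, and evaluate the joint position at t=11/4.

Δ: Δ0=9/2, Δ1=-8, Δ2=2/3, Δ3=1
row 1: diag=6, rhs=-75; c'=1/6, d'=-25/2
row 2: denom=8−1·1/6=47/6; d'=(52−1·-25/2)/(47/6)=387/47
row 3: denom=8−3·18/47=322/47; d'=(2−3·387/47)/(322/47)=-1067/322
back: M3=-1067/322
back: M2=387/47−18/47·-1067/322=1530/161
back: M1=-25/2−1/6·1530/161=-4535/322
M: M0=0, M1=-4535/322, M2=1530/161, M3=-1067/322, M4=0
seg 0: a=-4, c=M0/2=0, d=(M1−M0)/(6·2)=-4535/3864, b=Δ0−h0·(2M0+M1)/6=4441/483
seg 1: a=5, c=M1/2=-4535/644, d=(M2−M1)/(6·1)=1085/276, b=Δ1−h1·(2M1+M2)/6=-4723/966
seg 2: a=-3, c=M2/2=765/161, d=(M3−M2)/(6·3)=-4127/5796, b=Δ2−h2·(2M2+M3)/6=-13871/1932
seg 3: a=-1, c=M3/2=-1067/644, d=(M4−M3)/(6·1)=1067/1932, b=Δ3−h3·(2M3+M4)/6=2033/966
t_q=11/4 → seg 1, τ=3/4; S=5+-4723/966·τ+-4535/644·τ²+1085/276·τ³=-39961/41216

  seg 0: a=-4 b=4441/483 c=0 d=-4535/3864
  seg 1: a=5 b=-4723/966 c=-4535/644 d=1085/276
  seg 2: a=-3 b=-13871/1932 c=765/161 d=-4127/5796
  seg 3: a=-1 b=2033/966 c=-1067/644 d=1067/1932
S(11/4) = -39961/41216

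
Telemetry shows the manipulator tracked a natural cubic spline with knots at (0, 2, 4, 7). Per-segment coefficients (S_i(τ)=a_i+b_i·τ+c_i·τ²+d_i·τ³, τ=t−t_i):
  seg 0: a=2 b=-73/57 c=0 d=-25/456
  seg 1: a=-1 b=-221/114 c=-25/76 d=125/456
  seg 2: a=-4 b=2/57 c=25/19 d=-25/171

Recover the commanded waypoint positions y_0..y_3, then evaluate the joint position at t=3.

y_0 = S_0(0) = a_0 = 2
y_1 = S_1(0) = a_1 = -1
y_2 = S_2(0) = a_2 = -4
y_3 = S_2(3) = 4
t_q=3 is in segment 1 (τ=1); S_1(τ)=-455/152

y_0=2 y_1=-1 y_2=-4 y_3=4
S(3) = -455/152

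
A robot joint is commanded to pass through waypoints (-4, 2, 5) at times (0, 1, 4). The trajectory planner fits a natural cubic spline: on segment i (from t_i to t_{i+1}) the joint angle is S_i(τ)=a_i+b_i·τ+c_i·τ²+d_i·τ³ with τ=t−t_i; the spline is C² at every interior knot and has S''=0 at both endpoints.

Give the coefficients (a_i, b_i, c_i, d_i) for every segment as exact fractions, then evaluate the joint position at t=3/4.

  seg 0: a=-4 b=53/8 c=0 d=-5/8
  seg 1: a=2 b=19/4 c=-15/8 d=5/24
S(3/4) = 361/512

Δ: Δ0=6, Δ1=1
row 1: diag=8, rhs=-30; c'=3/8, d'=-15/4
back: M1=-15/4
M: M0=0, M1=-15/4, M2=0
seg 0: a=-4, c=M0/2=0, d=(M1−M0)/(6·1)=-5/8, b=Δ0−h0·(2M0+M1)/6=53/8
seg 1: a=2, c=M1/2=-15/8, d=(M2−M1)/(6·3)=5/24, b=Δ1−h1·(2M1+M2)/6=19/4
t_q=3/4 → seg 0, τ=3/4; S=-4+53/8·τ+0·τ²+-5/8·τ³=361/512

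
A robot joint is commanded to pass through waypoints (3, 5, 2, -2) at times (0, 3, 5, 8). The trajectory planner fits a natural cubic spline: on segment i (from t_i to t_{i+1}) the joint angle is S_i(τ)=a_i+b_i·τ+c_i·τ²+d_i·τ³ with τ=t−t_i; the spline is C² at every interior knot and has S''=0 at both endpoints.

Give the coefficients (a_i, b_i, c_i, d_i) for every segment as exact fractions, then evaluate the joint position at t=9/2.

Δ: Δ0=2/3, Δ1=-3/2, Δ2=-4/3
row 1: diag=10, rhs=-13; c'=1/5, d'=-13/10
row 2: denom=10−2·1/5=48/5; d'=(1−2·-13/10)/(48/5)=3/8
back: M2=3/8
back: M1=-13/10−1/5·3/8=-11/8
M: M0=0, M1=-11/8, M2=3/8, M3=0
seg 0: a=3, c=M0/2=0, d=(M1−M0)/(6·3)=-11/144, b=Δ0−h0·(2M0+M1)/6=65/48
seg 1: a=5, c=M1/2=-11/16, d=(M2−M1)/(6·2)=7/48, b=Δ1−h1·(2M1+M2)/6=-17/24
seg 2: a=2, c=M2/2=3/16, d=(M3−M2)/(6·3)=-1/48, b=Δ2−h2·(2M2+M3)/6=-41/24
t_q=9/2 → seg 1, τ=3/2; S=5+-17/24·τ+-11/16·τ²+7/48·τ³=369/128

  seg 0: a=3 b=65/48 c=0 d=-11/144
  seg 1: a=5 b=-17/24 c=-11/16 d=7/48
  seg 2: a=2 b=-41/24 c=3/16 d=-1/48
S(9/2) = 369/128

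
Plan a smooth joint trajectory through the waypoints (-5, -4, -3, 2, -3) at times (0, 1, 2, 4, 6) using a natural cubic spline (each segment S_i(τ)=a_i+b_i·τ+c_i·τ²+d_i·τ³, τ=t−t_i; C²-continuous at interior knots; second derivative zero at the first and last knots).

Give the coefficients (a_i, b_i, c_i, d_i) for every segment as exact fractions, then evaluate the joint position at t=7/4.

  seg 0: a=-5 b=95/84 c=0 d=-11/84
  seg 1: a=-4 b=31/42 c=-11/28 d=55/84
  seg 2: a=-3 b=23/12 c=11/7 d=-215/336
  seg 3: a=2 b=11/21 c=-127/56 d=127/336
S(7/4) = -6077/1792

Δ: Δ0=1, Δ1=1, Δ2=5/2, Δ3=-5/2
row 1: diag=4, rhs=0; c'=1/4, d'=0
row 2: denom=6−1·1/4=23/4; d'=(9−1·0)/(23/4)=36/23
row 3: denom=8−2·8/23=168/23; d'=(-30−2·36/23)/(168/23)=-127/28
back: M3=-127/28
back: M2=36/23−8/23·-127/28=22/7
back: M1=0−1/4·22/7=-11/14
M: M0=0, M1=-11/14, M2=22/7, M3=-127/28, M4=0
seg 0: a=-5, c=M0/2=0, d=(M1−M0)/(6·1)=-11/84, b=Δ0−h0·(2M0+M1)/6=95/84
seg 1: a=-4, c=M1/2=-11/28, d=(M2−M1)/(6·1)=55/84, b=Δ1−h1·(2M1+M2)/6=31/42
seg 2: a=-3, c=M2/2=11/7, d=(M3−M2)/(6·2)=-215/336, b=Δ2−h2·(2M2+M3)/6=23/12
seg 3: a=2, c=M3/2=-127/56, d=(M4−M3)/(6·2)=127/336, b=Δ3−h3·(2M3+M4)/6=11/21
t_q=7/4 → seg 1, τ=3/4; S=-4+31/42·τ+-11/28·τ²+55/84·τ³=-6077/1792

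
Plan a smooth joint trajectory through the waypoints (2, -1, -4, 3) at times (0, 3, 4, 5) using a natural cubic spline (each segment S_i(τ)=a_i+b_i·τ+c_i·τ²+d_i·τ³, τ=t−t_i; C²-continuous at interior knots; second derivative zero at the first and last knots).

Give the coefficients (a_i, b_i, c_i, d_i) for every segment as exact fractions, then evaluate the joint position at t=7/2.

  seg 0: a=2 b=23/31 c=0 d=-6/31
  seg 1: a=-1 b=-139/31 c=-54/31 d=100/31
  seg 2: a=-4 b=53/31 c=246/31 d=-82/31
S(7/2) = -203/62

Δ: Δ0=-1, Δ1=-3, Δ2=7
row 1: diag=8, rhs=-12; c'=1/8, d'=-3/2
row 2: denom=4−1·1/8=31/8; d'=(60−1·-3/2)/(31/8)=492/31
back: M2=492/31
back: M1=-3/2−1/8·492/31=-108/31
M: M0=0, M1=-108/31, M2=492/31, M3=0
seg 0: a=2, c=M0/2=0, d=(M1−M0)/(6·3)=-6/31, b=Δ0−h0·(2M0+M1)/6=23/31
seg 1: a=-1, c=M1/2=-54/31, d=(M2−M1)/(6·1)=100/31, b=Δ1−h1·(2M1+M2)/6=-139/31
seg 2: a=-4, c=M2/2=246/31, d=(M3−M2)/(6·1)=-82/31, b=Δ2−h2·(2M2+M3)/6=53/31
t_q=7/2 → seg 1, τ=1/2; S=-1+-139/31·τ+-54/31·τ²+100/31·τ³=-203/62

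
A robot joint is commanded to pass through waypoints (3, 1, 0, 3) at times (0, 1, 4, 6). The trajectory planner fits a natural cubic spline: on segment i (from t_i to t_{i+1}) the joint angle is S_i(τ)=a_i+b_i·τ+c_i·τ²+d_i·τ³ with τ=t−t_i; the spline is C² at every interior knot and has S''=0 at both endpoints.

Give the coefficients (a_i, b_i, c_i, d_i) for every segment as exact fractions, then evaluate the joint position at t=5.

Δ: Δ0=-2, Δ1=-1/3, Δ2=3/2
row 1: diag=8, rhs=10; c'=3/8, d'=5/4
row 2: denom=10−3·3/8=71/8; d'=(11−3·5/4)/(71/8)=58/71
back: M2=58/71
back: M1=5/4−3/8·58/71=67/71
M: M0=0, M1=67/71, M2=58/71, M3=0
seg 0: a=3, c=M0/2=0, d=(M1−M0)/(6·1)=67/426, b=Δ0−h0·(2M0+M1)/6=-919/426
seg 1: a=1, c=M1/2=67/142, d=(M2−M1)/(6·3)=-1/142, b=Δ1−h1·(2M1+M2)/6=-359/213
seg 2: a=0, c=M2/2=29/71, d=(M3−M2)/(6·2)=-29/426, b=Δ2−h2·(2M2+M3)/6=407/426
t_q=5 → seg 2, τ=1; S=0+407/426·τ+29/71·τ²+-29/426·τ³=92/71

  seg 0: a=3 b=-919/426 c=0 d=67/426
  seg 1: a=1 b=-359/213 c=67/142 d=-1/142
  seg 2: a=0 b=407/426 c=29/71 d=-29/426
S(5) = 92/71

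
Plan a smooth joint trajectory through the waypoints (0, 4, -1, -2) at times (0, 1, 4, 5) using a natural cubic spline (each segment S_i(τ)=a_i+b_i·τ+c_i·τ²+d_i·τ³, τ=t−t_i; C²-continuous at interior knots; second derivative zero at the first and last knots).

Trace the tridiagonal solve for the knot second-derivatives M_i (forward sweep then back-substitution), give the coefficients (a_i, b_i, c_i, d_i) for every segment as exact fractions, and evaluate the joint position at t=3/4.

Δ: Δ0=4, Δ1=-5/3, Δ2=-1
row 1: diag=8, rhs=-34; c'=3/8, d'=-17/4
row 2: denom=8−3·3/8=55/8; d'=(4−3·-17/4)/(55/8)=134/55
back: M2=134/55
back: M1=-17/4−3/8·134/55=-284/55
M: M0=0, M1=-284/55, M2=134/55, M3=0
seg 0: a=0, c=M0/2=0, d=(M1−M0)/(6·1)=-142/165, b=Δ0−h0·(2M0+M1)/6=802/165
seg 1: a=4, c=M1/2=-142/55, d=(M2−M1)/(6·3)=19/45, b=Δ1−h1·(2M1+M2)/6=376/165
seg 2: a=-1, c=M2/2=67/55, d=(M3−M2)/(6·1)=-67/165, b=Δ2−h2·(2M2+M3)/6=-299/165
t_q=3/4 → seg 0, τ=3/4; S=0+802/165·τ+0·τ²+-142/165·τ³=5777/1760

  seg 0: a=0 b=802/165 c=0 d=-142/165
  seg 1: a=4 b=376/165 c=-142/55 d=19/45
  seg 2: a=-1 b=-299/165 c=67/55 d=-67/165
S(3/4) = 5777/1760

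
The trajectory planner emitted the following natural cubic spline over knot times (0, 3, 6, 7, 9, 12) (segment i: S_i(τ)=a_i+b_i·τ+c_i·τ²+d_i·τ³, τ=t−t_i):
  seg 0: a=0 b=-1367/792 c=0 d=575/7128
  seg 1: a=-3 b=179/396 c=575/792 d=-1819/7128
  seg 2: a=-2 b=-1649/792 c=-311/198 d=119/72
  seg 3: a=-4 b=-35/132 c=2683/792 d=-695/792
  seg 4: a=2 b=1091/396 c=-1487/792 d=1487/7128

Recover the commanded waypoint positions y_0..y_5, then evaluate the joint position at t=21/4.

y_0 = S_0(0) = a_0 = 0
y_1 = S_1(0) = a_1 = -3
y_2 = S_2(0) = a_2 = -2
y_3 = S_3(0) = a_3 = -4
y_4 = S_4(0) = a_4 = 2
y_5 = S_4(3) = -1
t_q=21/4 is in segment 1 (τ=9/4); S_1(τ)=-6839/5632

y_0=0 y_1=-3 y_2=-2 y_3=-4 y_4=2 y_5=-1
S(21/4) = -6839/5632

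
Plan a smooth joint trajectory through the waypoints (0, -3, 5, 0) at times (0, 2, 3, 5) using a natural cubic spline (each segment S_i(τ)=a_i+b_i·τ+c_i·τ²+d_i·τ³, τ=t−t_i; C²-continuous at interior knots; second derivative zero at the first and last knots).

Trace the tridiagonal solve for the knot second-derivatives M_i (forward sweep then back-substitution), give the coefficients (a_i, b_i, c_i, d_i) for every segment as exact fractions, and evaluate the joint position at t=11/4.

Δ: Δ0=-3/2, Δ1=8, Δ2=-5/2
row 1: diag=6, rhs=57; c'=1/6, d'=19/2
row 2: denom=6−1·1/6=35/6; d'=(-63−1·19/2)/(35/6)=-87/7
back: M2=-87/7
back: M1=19/2−1/6·-87/7=81/7
M: M0=0, M1=81/7, M2=-87/7, M3=0
seg 0: a=0, c=M0/2=0, d=(M1−M0)/(6·2)=27/28, b=Δ0−h0·(2M0+M1)/6=-75/14
seg 1: a=-3, c=M1/2=81/14, d=(M2−M1)/(6·1)=-4, b=Δ1−h1·(2M1+M2)/6=87/14
seg 2: a=5, c=M2/2=-87/14, d=(M3−M2)/(6·2)=29/28, b=Δ2−h2·(2M2+M3)/6=81/14
t_q=11/4 → seg 1, τ=3/4; S=-3+87/14·τ+81/14·τ²+-4·τ³=723/224

  seg 0: a=0 b=-75/14 c=0 d=27/28
  seg 1: a=-3 b=87/14 c=81/14 d=-4
  seg 2: a=5 b=81/14 c=-87/14 d=29/28
S(11/4) = 723/224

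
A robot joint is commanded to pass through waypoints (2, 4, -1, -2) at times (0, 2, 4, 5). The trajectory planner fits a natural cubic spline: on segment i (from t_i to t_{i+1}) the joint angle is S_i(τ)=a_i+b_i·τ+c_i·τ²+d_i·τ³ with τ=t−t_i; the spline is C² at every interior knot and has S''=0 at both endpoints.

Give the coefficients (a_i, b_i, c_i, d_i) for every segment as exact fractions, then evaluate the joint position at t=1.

Δ: Δ0=1, Δ1=-5/2, Δ2=-1
row 1: diag=8, rhs=-21; c'=1/4, d'=-21/8
row 2: denom=6−2·1/4=11/2; d'=(9−2·-21/8)/(11/2)=57/22
back: M2=57/22
back: M1=-21/8−1/4·57/22=-36/11
M: M0=0, M1=-36/11, M2=57/22, M3=0
seg 0: a=2, c=M0/2=0, d=(M1−M0)/(6·2)=-3/11, b=Δ0−h0·(2M0+M1)/6=23/11
seg 1: a=4, c=M1/2=-18/11, d=(M2−M1)/(6·2)=43/88, b=Δ1−h1·(2M1+M2)/6=-13/11
seg 2: a=-1, c=M2/2=57/44, d=(M3−M2)/(6·1)=-19/44, b=Δ2−h2·(2M2+M3)/6=-41/22
t_q=1 → seg 0, τ=1; S=2+23/11·τ+0·τ²+-3/11·τ³=42/11

  seg 0: a=2 b=23/11 c=0 d=-3/11
  seg 1: a=4 b=-13/11 c=-18/11 d=43/88
  seg 2: a=-1 b=-41/22 c=57/44 d=-19/44
S(1) = 42/11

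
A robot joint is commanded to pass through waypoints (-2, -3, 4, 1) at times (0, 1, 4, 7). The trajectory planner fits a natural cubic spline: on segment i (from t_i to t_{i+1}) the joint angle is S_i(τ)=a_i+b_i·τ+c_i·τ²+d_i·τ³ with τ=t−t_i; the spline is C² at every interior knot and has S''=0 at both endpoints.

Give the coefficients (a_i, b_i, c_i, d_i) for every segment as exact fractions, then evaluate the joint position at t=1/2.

Δ: Δ0=-1, Δ1=7/3, Δ2=-1
row 1: diag=8, rhs=20; c'=3/8, d'=5/2
row 2: denom=12−3·3/8=87/8; d'=(-20−3·5/2)/(87/8)=-220/87
back: M2=-220/87
back: M1=5/2−3/8·-220/87=100/29
M: M0=0, M1=100/29, M2=-220/87, M3=0
seg 0: a=-2, c=M0/2=0, d=(M1−M0)/(6·1)=50/87, b=Δ0−h0·(2M0+M1)/6=-137/87
seg 1: a=-3, c=M1/2=50/29, d=(M2−M1)/(6·3)=-260/783, b=Δ1−h1·(2M1+M2)/6=13/87
seg 2: a=4, c=M2/2=-110/87, d=(M3−M2)/(6·3)=110/783, b=Δ2−h2·(2M2+M3)/6=133/87
t_q=1/2 → seg 0, τ=1/2; S=-2+-137/87·τ+0·τ²+50/87·τ³=-315/116

  seg 0: a=-2 b=-137/87 c=0 d=50/87
  seg 1: a=-3 b=13/87 c=50/29 d=-260/783
  seg 2: a=4 b=133/87 c=-110/87 d=110/783
S(1/2) = -315/116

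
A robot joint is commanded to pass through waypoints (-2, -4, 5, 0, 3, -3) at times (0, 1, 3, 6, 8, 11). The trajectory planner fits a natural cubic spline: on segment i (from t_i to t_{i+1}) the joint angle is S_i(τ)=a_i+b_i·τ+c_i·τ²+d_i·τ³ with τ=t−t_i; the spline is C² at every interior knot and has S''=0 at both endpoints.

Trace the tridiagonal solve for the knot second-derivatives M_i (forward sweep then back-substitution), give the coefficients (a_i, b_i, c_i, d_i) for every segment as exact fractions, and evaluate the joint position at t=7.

  seg 0: a=-2 b=-5581/1612 c=0 d=2357/1612
  seg 1: a=-4 b=745/806 c=7071/1612 d=-4189/3224
  seg 2: a=5 b=1160/403 c=-1374/403 d=6871/10881
  seg 3: a=0 b=-213/403 c=2749/1209 d=-6091/9672
  seg 4: a=3 b=2441/2418 c=-7277/4836 d=7277/43524
S(7) = 10789/9672

Δ: Δ0=-2, Δ1=9/2, Δ2=-5/3, Δ3=3/2, Δ4=-2
row 1: diag=6, rhs=39; c'=1/3, d'=13/2
row 2: denom=10−2·1/3=28/3; d'=(-37−2·13/2)/(28/3)=-75/14
row 3: denom=10−3·9/28=253/28; d'=(19−3·-75/14)/(253/28)=982/253
row 4: denom=10−2·56/253=2418/253; d'=(-21−2·982/253)/(2418/253)=-7277/2418
back: M4=-7277/2418
back: M3=982/253−56/253·-7277/2418=5498/1209
back: M2=-75/14−9/28·5498/1209=-2748/403
back: M1=13/2−1/3·-2748/403=7071/806
M: M0=0, M1=7071/806, M2=-2748/403, M3=5498/1209, M4=-7277/2418, M5=0
seg 0: a=-2, c=M0/2=0, d=(M1−M0)/(6·1)=2357/1612, b=Δ0−h0·(2M0+M1)/6=-5581/1612
seg 1: a=-4, c=M1/2=7071/1612, d=(M2−M1)/(6·2)=-4189/3224, b=Δ1−h1·(2M1+M2)/6=745/806
seg 2: a=5, c=M2/2=-1374/403, d=(M3−M2)/(6·3)=6871/10881, b=Δ2−h2·(2M2+M3)/6=1160/403
seg 3: a=0, c=M3/2=2749/1209, d=(M4−M3)/(6·2)=-6091/9672, b=Δ3−h3·(2M3+M4)/6=-213/403
seg 4: a=3, c=M4/2=-7277/4836, d=(M5−M4)/(6·3)=7277/43524, b=Δ4−h4·(2M4+M5)/6=2441/2418
t_q=7 → seg 3, τ=1; S=0+-213/403·τ+2749/1209·τ²+-6091/9672·τ³=10789/9672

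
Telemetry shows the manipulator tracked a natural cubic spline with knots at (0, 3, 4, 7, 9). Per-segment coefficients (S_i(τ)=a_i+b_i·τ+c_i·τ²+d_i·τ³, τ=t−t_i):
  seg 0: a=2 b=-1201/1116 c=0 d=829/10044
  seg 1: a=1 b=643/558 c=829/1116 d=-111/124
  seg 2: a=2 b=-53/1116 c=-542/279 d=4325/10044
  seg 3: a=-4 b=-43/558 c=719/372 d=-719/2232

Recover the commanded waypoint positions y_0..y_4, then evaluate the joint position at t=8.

y_0 = S_0(0) = a_0 = 2
y_1 = S_1(0) = a_1 = 1
y_2 = S_2(0) = a_2 = 2
y_3 = S_3(0) = a_3 = -4
y_4 = S_3(2) = 1
t_q=8 is in segment 3 (τ=1); S_3(τ)=-1835/744

y_0=2 y_1=1 y_2=2 y_3=-4 y_4=1
S(8) = -1835/744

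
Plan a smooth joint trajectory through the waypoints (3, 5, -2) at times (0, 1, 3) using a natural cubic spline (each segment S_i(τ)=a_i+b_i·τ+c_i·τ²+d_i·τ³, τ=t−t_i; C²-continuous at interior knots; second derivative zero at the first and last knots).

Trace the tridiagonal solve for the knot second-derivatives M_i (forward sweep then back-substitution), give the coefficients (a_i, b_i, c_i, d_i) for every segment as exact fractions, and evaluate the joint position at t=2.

Δ: Δ0=2, Δ1=-7/2
row 1: diag=6, rhs=-33; c'=1/3, d'=-11/2
back: M1=-11/2
M: M0=0, M1=-11/2, M2=0
seg 0: a=3, c=M0/2=0, d=(M1−M0)/(6·1)=-11/12, b=Δ0−h0·(2M0+M1)/6=35/12
seg 1: a=5, c=M1/2=-11/4, d=(M2−M1)/(6·2)=11/24, b=Δ1−h1·(2M1+M2)/6=1/6
t_q=2 → seg 1, τ=1; S=5+1/6·τ+-11/4·τ²+11/24·τ³=23/8

  seg 0: a=3 b=35/12 c=0 d=-11/12
  seg 1: a=5 b=1/6 c=-11/4 d=11/24
S(2) = 23/8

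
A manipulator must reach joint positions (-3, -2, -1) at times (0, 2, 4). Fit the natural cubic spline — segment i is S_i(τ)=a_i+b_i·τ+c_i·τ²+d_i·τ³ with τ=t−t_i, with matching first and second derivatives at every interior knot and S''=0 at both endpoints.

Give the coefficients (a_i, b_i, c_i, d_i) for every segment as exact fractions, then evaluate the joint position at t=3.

Δ: Δ0=1/2, Δ1=1/2
row 1: diag=8, rhs=0; c'=1/4, d'=0
back: M1=0
M: M0=0, M1=0, M2=0
seg 0: a=-3, c=M0/2=0, d=(M1−M0)/(6·2)=0, b=Δ0−h0·(2M0+M1)/6=1/2
seg 1: a=-2, c=M1/2=0, d=(M2−M1)/(6·2)=0, b=Δ1−h1·(2M1+M2)/6=1/2
t_q=3 → seg 1, τ=1; S=-2+1/2·τ+0·τ²+0·τ³=-3/2

  seg 0: a=-3 b=1/2 c=0 d=0
  seg 1: a=-2 b=1/2 c=0 d=0
S(3) = -3/2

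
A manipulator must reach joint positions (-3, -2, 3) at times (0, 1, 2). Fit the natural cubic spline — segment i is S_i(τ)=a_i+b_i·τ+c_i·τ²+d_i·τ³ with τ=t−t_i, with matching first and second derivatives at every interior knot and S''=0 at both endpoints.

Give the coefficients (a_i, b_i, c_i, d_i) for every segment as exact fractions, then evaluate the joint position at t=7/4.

Δ: Δ0=1, Δ1=5
row 1: diag=4, rhs=24; c'=1/4, d'=6
back: M1=6
M: M0=0, M1=6, M2=0
seg 0: a=-3, c=M0/2=0, d=(M1−M0)/(6·1)=1, b=Δ0−h0·(2M0+M1)/6=0
seg 1: a=-2, c=M1/2=3, d=(M2−M1)/(6·1)=-1, b=Δ1−h1·(2M1+M2)/6=3
t_q=7/4 → seg 1, τ=3/4; S=-2+3·τ+3·τ²+-1·τ³=97/64

  seg 0: a=-3 b=0 c=0 d=1
  seg 1: a=-2 b=3 c=3 d=-1
S(7/4) = 97/64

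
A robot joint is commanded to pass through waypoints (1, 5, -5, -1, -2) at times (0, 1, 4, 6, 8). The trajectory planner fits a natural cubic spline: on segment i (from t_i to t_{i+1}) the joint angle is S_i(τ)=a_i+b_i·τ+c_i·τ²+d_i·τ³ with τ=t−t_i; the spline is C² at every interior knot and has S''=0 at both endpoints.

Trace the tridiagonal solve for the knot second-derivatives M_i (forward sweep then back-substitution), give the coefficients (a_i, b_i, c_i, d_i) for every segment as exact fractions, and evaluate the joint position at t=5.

  seg 0: a=1 b=8533/1608 c=0 d=-2101/1608
  seg 1: a=5 b=1115/804 c=-2101/536 d=3773/4824
  seg 2: a=-5 b=-1631/1608 c=209/67 d=-5185/6432
  seg 3: a=-1 b=1439/804 c=-1841/1072 d=1841/6432
S(5) = -7935/2144

Δ: Δ0=4, Δ1=-10/3, Δ2=2, Δ3=-1/2
row 1: diag=8, rhs=-44; c'=3/8, d'=-11/2
row 2: denom=10−3·3/8=71/8; d'=(32−3·-11/2)/(71/8)=388/71
row 3: denom=8−2·16/71=536/71; d'=(-15−2·388/71)/(536/71)=-1841/536
back: M3=-1841/536
back: M2=388/71−16/71·-1841/536=418/67
back: M1=-11/2−3/8·418/67=-2101/268
M: M0=0, M1=-2101/268, M2=418/67, M3=-1841/536, M4=0
seg 0: a=1, c=M0/2=0, d=(M1−M0)/(6·1)=-2101/1608, b=Δ0−h0·(2M0+M1)/6=8533/1608
seg 1: a=5, c=M1/2=-2101/536, d=(M2−M1)/(6·3)=3773/4824, b=Δ1−h1·(2M1+M2)/6=1115/804
seg 2: a=-5, c=M2/2=209/67, d=(M3−M2)/(6·2)=-5185/6432, b=Δ2−h2·(2M2+M3)/6=-1631/1608
seg 3: a=-1, c=M3/2=-1841/1072, d=(M4−M3)/(6·2)=1841/6432, b=Δ3−h3·(2M3+M4)/6=1439/804
t_q=5 → seg 2, τ=1; S=-5+-1631/1608·τ+209/67·τ²+-5185/6432·τ³=-7935/2144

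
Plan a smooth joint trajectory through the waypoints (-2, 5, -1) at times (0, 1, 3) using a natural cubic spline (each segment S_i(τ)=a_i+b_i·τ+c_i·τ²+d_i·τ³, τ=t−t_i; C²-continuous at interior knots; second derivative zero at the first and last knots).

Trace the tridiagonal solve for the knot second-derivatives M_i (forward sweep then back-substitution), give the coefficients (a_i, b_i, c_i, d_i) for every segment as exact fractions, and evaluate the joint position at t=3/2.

  seg 0: a=-2 b=26/3 c=0 d=-5/3
  seg 1: a=5 b=11/3 c=-5 d=5/6
S(3/2) = 91/16

Δ: Δ0=7, Δ1=-3
row 1: diag=6, rhs=-60; c'=1/3, d'=-10
back: M1=-10
M: M0=0, M1=-10, M2=0
seg 0: a=-2, c=M0/2=0, d=(M1−M0)/(6·1)=-5/3, b=Δ0−h0·(2M0+M1)/6=26/3
seg 1: a=5, c=M1/2=-5, d=(M2−M1)/(6·2)=5/6, b=Δ1−h1·(2M1+M2)/6=11/3
t_q=3/2 → seg 1, τ=1/2; S=5+11/3·τ+-5·τ²+5/6·τ³=91/16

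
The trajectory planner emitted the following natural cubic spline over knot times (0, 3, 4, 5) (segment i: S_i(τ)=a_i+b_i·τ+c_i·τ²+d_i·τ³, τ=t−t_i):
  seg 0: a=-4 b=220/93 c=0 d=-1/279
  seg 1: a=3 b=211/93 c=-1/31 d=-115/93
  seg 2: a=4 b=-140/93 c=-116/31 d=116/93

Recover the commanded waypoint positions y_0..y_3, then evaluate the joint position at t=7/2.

y_0 = S_0(0) = a_0 = -4
y_1 = S_1(0) = a_1 = 3
y_2 = S_2(0) = a_2 = 4
y_3 = S_2(1) = 0
t_q=7/2 is in segment 1 (τ=1/2); S_1(τ)=985/248

y_0=-4 y_1=3 y_2=4 y_3=0
S(7/2) = 985/248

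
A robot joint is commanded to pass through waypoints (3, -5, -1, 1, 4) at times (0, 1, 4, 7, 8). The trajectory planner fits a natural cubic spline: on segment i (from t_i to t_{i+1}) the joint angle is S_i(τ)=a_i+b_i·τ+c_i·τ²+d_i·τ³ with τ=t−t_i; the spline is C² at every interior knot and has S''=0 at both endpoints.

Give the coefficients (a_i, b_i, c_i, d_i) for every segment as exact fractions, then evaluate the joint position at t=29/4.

  seg 0: a=3 b=-1947/208 c=0 d=283/208
  seg 1: a=-5 b=-549/104 c=849/208 d=-3515/5616
  seg 2: a=-1 b=37/16 c=-121/78 d=1877/5616
  seg 3: a=1 b=211/104 c=303/208 d=-101/208
S(29/4) = 21175/13312

Δ: Δ0=-8, Δ1=4/3, Δ2=2/3, Δ3=3
row 1: diag=8, rhs=56; c'=3/8, d'=7
row 2: denom=12−3·3/8=87/8; d'=(-4−3·7)/(87/8)=-200/87
row 3: denom=8−3·8/29=208/29; d'=(14−3·-200/87)/(208/29)=303/104
back: M3=303/104
back: M2=-200/87−8/29·303/104=-121/39
back: M1=7−3/8·-121/39=849/104
M: M0=0, M1=849/104, M2=-121/39, M3=303/104, M4=0
seg 0: a=3, c=M0/2=0, d=(M1−M0)/(6·1)=283/208, b=Δ0−h0·(2M0+M1)/6=-1947/208
seg 1: a=-5, c=M1/2=849/208, d=(M2−M1)/(6·3)=-3515/5616, b=Δ1−h1·(2M1+M2)/6=-549/104
seg 2: a=-1, c=M2/2=-121/78, d=(M3−M2)/(6·3)=1877/5616, b=Δ2−h2·(2M2+M3)/6=37/16
seg 3: a=1, c=M3/2=303/208, d=(M4−M3)/(6·1)=-101/208, b=Δ3−h3·(2M3+M4)/6=211/104
t_q=29/4 → seg 3, τ=1/4; S=1+211/104·τ+303/208·τ²+-101/208·τ³=21175/13312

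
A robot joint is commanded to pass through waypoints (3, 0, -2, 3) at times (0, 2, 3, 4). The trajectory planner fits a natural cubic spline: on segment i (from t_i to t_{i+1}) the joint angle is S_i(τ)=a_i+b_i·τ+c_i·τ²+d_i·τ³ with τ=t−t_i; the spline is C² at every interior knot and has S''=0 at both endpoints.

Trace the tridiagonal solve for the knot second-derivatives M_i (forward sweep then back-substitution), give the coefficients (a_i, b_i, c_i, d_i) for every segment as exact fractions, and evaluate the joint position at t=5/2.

Δ: Δ0=-3/2, Δ1=-2, Δ2=5
row 1: diag=6, rhs=-3; c'=1/6, d'=-1/2
row 2: denom=4−1·1/6=23/6; d'=(42−1·-1/2)/(23/6)=255/23
back: M2=255/23
back: M1=-1/2−1/6·255/23=-54/23
M: M0=0, M1=-54/23, M2=255/23, M3=0
seg 0: a=3, c=M0/2=0, d=(M1−M0)/(6·2)=-9/46, b=Δ0−h0·(2M0+M1)/6=-33/46
seg 1: a=0, c=M1/2=-27/23, d=(M2−M1)/(6·1)=103/46, b=Δ1−h1·(2M1+M2)/6=-141/46
seg 2: a=-2, c=M2/2=255/46, d=(M3−M2)/(6·1)=-85/46, b=Δ2−h2·(2M2+M3)/6=30/23
t_q=5/2 → seg 1, τ=1/2; S=0+-141/46·τ+-27/23·τ²+103/46·τ³=-569/368

  seg 0: a=3 b=-33/46 c=0 d=-9/46
  seg 1: a=0 b=-141/46 c=-27/23 d=103/46
  seg 2: a=-2 b=30/23 c=255/46 d=-85/46
S(5/2) = -569/368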